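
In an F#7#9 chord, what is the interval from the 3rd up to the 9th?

The chord tones of F#7#9 (F# dominant seventh sharp nine) are F#–A#–C#–E–G##.
So we need the interval from A# up to G##.
A# up to G## spans 7 letter names and 11 semitones — a major seventh.

major seventh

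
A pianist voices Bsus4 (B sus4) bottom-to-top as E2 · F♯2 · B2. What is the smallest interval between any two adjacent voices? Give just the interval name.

Adjacent intervals: E2→F♯2 = major second; F♯2→B2 = perfect fourth.
The smallest is E2 to F♯2, a major second (2 semitones).

major second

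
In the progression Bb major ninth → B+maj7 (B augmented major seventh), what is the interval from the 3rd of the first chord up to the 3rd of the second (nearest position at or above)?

The 3rd of Bb major ninth is D; the 3rd of B+maj7 (B augmented major seventh) is D#.
From D to D#: 1 semitone over a unison = augmented.

augmented unison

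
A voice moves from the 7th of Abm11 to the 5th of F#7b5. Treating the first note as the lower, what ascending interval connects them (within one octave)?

Abm11 has Gb as its 7th, and F#7b5 has C as its 5th.
4 letter names make it a fourth; at 6 semitones (a half step wider than perfect) the quality is augmented.

augmented 4th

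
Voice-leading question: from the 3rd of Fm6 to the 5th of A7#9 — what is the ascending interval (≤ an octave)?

augmented fifth

Fm6 has Ab as its 3rd, and A7#9 has E as its 5th.
Ab up to E is 8 semitones, a half step wider than a perfect fifth, so the interval is augmented.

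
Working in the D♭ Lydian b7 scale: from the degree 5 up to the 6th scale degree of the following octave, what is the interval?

Spelling the D♭ Lydian b7 scale: D♭ E♭ F G A♭ B♭ C♭.
That puts A♭ below B♭.
From A♭ to B♭ is 14 semitones, exactly the major ninth.

major 9th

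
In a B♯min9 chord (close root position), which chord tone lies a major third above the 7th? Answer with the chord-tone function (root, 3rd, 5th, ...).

9th

The chord tones of B♯m9 are B♯ D♯ F𝄪 A♯ C𝄪.
The 7th is A♯. A major third above A♯ is C𝄪.
C𝄪 is the chord's 9th.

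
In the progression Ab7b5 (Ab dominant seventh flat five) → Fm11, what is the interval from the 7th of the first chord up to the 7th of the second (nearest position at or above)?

The 7th of Ab7b5 (Ab dominant seventh flat five) is Gb; the 7th of Fm11 is Eb.
From Gb to Eb is 9 semitones, exactly the major sixth.

major sixth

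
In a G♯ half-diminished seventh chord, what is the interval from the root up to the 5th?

diminished 5th

Spelling the chord: G♯-B-D-F♯.
Root = G♯; 5th = D.
G♯ up to D is 6 semitones, a half step narrower than a perfect fifth, so the interval is diminished.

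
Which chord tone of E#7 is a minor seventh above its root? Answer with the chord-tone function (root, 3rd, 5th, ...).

The chord tones of E#7 (E# dominant seventh) are E# G## B# D#.
The root is E#. A minor seventh above E# is D#.
D# is the chord's 7th.

7th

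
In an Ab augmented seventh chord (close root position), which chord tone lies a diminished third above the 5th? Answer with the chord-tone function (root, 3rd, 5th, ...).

Spelling the chord: Ab-C-E-Gb.
The 5th is E. A diminished third above E is Gb.
Gb is the chord's 7th.

7th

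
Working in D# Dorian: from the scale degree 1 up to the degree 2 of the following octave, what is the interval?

M9

Spelling D# Dorian: D# E# F# G# A# B# C#.
That puts D# below E#.
Counting 9 letters and 14 half steps from D# gives a major ninth.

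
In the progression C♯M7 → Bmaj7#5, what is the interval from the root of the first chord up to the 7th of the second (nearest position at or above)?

major 6th

The root of C♯M7 is C♯; the 7th of Bmaj7#5 is A♯.
Counting 6 letters and 9 half steps from C♯ gives a major sixth.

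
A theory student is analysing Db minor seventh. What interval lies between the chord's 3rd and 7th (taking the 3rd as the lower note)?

perfect fifth

Db minor seventh: Db, Fb, Ab, Cb.
The 3rd is Fb and the 7th is Cb.
From Fb to Cb is 7 semitones, exactly the perfect fifth.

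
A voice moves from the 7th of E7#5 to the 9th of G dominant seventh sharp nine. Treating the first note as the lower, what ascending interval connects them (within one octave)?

E7#5 has D as its 7th, and G dominant seventh sharp nine has A# as its 9th.
D up to A# is 8 semitones, a half step wider than a perfect fifth, so the interval is augmented.

augmented fifth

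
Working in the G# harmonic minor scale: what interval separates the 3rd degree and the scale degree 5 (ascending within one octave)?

major third

Spelling the G# harmonic minor scale: G# A# B C# D# E F##.
The 3rd degree is B and the scale degree 5 is D#.
B up to D# spans 3 letter names and 4 semitones — a major third.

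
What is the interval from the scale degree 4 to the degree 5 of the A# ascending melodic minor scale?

The scale runs A# B# C# D# E# F## G##.
Scale degree 4 = D#; 5th scale degree = E#.
D# up to E# spans 2 letter names and 2 semitones — a major second.

major 2nd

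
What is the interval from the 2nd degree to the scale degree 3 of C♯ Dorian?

Spelling C♯ Dorian: C♯ D♯ E F♯ G♯ A♯ B.
The 2nd degree is D♯ and the 3rd degree is E.
D♯ up to E is 1 semitone, a half step narrower than a major second, so the interval is minor.

m2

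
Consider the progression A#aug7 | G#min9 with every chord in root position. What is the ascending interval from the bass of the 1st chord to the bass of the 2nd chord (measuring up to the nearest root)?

minor 7th

The roots are A# and G#.
From A# to G#: 10 semitones over a seventh = minor.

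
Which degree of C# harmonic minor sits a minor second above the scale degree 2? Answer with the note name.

The scale is C# D# E F# G# A B#.
The scale degree 2 is D#; a minor second above that is E — scale degree 3.

E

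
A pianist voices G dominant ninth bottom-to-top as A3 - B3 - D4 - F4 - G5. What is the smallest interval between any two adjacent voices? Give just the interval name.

M2

Adjacent intervals: A3→B3 = major second; B3→D4 = minor third; D4→F4 = minor third; F4→G5 = major ninth.
The smallest is A3 to B3, a major second (2 semitones).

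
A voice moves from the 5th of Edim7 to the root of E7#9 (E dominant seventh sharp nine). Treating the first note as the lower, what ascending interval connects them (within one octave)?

augmented 4th

The 5th of Edim7 is B♭; the root of E7#9 (E dominant seventh sharp nine) is E.
From B♭ to E: 6 semitones over a fourth = augmented.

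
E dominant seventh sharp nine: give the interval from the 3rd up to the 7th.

E7#9 (E dominant seventh sharp nine): E G# B D F##.
So we need the interval from G# up to D.
From G# to D: 6 semitones over a fifth = diminished.
This 3–7 tritone is the characteristic tension at the heart of the dominant sound.

diminished fifth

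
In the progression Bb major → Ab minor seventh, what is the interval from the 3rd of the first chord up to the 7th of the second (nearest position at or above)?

Bb major has D as its 3rd, and Ab minor seventh has Gb as its 7th.
D up to Gb is 4 semitones, a half step narrower than a perfect fourth, so the interval is diminished.

diminished fourth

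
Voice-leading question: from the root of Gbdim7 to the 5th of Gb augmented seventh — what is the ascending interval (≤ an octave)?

Gbdim7 has Gb as its root, and Gb augmented seventh has D as its 5th.
Gb up to D is 8 semitones, a half step wider than a perfect fifth, so the interval is augmented.

augmented fifth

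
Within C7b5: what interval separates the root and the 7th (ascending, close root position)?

m7

C7b5 (C dominant seventh flat five): C, E, G♭, B♭.
The root is C and the 7th is B♭.
7 letter names make it a seventh; at 10 semitones (a half step narrower than major) the quality is minor.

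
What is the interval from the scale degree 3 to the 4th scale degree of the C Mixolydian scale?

Spelling the C Mixolydian scale: C D E F G A B♭.
Scale degree 3 = E; degree 4 = F.
E up to F is 1 semitone, a half step narrower than a major second, so the interval is minor.

minor second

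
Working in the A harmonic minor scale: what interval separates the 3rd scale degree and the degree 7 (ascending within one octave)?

augmented fifth

A harmonic minor: A B C D E F G♯.
So we need the interval from C up to G♯.
From C to G♯: 8 semitones over a fifth = augmented.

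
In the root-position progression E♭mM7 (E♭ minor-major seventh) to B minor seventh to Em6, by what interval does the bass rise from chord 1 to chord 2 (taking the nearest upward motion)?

The roots are E♭ and B.
From E♭ to B: 8 semitones over a fifth = augmented.

A5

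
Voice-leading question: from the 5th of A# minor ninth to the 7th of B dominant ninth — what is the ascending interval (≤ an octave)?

The 5th of A# minor ninth is E#; the 7th of B dominant ninth is A.
E# up to A is 4 semitones, a half step narrower than a perfect fourth, so the interval is diminished.

diminished fourth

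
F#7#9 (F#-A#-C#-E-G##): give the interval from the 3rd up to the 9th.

major seventh

The 3rd is A# and the 9th is G##.
Counting 7 letters and 11 half steps from A# gives a major seventh.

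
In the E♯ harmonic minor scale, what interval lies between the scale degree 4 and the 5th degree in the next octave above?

major ninth

Spelling the E♯ harmonic minor scale: E♯ F𝄪 G♯ A♯ B♯ C♯ D𝄪.
The scale degree 4 is A♯ and the scale degree 5 (up an octave) is B♯.
A♯ up to B♯ spans 9 letter names and 14 semitones — a major ninth.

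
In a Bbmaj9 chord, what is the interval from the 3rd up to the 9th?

minor seventh

Bbmaj9 (Bb major ninth) is spelled Bb–D–F–A–C.
The 3rd is D and the 9th is C.
D up to C is 10 semitones, a half step narrower than a major seventh, so the interval is minor.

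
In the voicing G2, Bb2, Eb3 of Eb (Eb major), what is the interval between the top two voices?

perfect fourth

Those voices are Bb2 and Eb3.
Counting 4 letters and 5 half steps from Bb gives a perfect fourth.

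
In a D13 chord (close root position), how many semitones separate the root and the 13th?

21

Spelling the chord: D-F♯-A-C-E-B.
D to B is a major thirteenth: 21 semitones.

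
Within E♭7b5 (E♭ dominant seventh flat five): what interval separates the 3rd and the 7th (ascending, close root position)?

E♭7b5 is spelled E♭-G-B𝄫-D♭.
3rd = G; 7th = D♭.
G up to D♭ is 6 semitones, a half step narrower than a perfect fifth, so the interval is diminished.

diminished fifth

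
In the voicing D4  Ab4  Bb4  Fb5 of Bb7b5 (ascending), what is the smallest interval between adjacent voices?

major second

Adjacent intervals: D4→Ab4 = diminished fifth; Ab4→Bb4 = major second; Bb4→Fb5 = diminished fifth.
The smallest is Ab4 to Bb4, a major second (2 semitones).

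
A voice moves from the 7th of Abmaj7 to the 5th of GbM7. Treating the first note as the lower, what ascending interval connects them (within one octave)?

The 7th of Abmaj7 is G; the 5th of GbM7 is Db.
5 letter names make it a fifth; at 6 semitones (a half step narrower than perfect) the quality is diminished.

diminished fifth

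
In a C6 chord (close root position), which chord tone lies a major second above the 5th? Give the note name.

A

Spelling the chord: C–E–G–A.
The 5th is G. A major second above G is A.
A is the chord's 6th.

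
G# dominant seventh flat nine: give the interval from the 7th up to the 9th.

Spelling the chord: G#, B#, D#, F#, A.
So we need the interval from F# up to A.
F# up to A is 3 semitones, a half step narrower than a major third, so the interval is minor.

minor 3rd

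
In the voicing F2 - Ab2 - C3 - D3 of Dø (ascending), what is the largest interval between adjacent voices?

Adjacent intervals: F2→Ab2 = minor third; Ab2→C3 = major third; C3→D3 = major second.
The largest is Ab2 to C3, a major third (4 semitones).

M3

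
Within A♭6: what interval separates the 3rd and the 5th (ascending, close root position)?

Spelling the chord: A♭-C-E♭-F.
That puts C below E♭.
3 letter names make it a third; at 3 semitones (a half step narrower than major) the quality is minor.

minor third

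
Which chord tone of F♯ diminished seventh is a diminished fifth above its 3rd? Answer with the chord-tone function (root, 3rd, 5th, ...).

7th

The chord tones of F♯dim7 (F♯ diminished seventh) are F♯ A C E♭.
The 3rd is A. A diminished fifth above A is E♭.
E♭ is the chord's 7th.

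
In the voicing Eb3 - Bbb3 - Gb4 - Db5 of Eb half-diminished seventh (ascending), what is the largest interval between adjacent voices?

Adjacent intervals: Eb3→Bbb3 = diminished fifth; Bbb3→Gb4 = major sixth; Gb4→Db5 = perfect fifth.
The largest is Bbb3 to Gb4, a major sixth (9 semitones).

M6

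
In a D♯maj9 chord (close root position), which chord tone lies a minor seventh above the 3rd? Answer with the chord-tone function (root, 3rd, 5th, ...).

Spelling the chord: D♯ F𝄪 A♯ C𝄪 E♯.
The 3rd is F𝄪. A minor seventh above F𝄪 is E♯.
E♯ is the chord's 9th.

9th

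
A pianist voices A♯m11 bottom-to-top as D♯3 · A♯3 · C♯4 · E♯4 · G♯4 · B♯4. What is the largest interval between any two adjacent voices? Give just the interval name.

Adjacent intervals: D♯3→A♯3 = perfect fifth; A♯3→C♯4 = minor third; C♯4→E♯4 = major third; E♯4→G♯4 = minor third; G♯4→B♯4 = major third.
The largest is D♯3 to A♯3, a perfect fifth (7 semitones).

perfect fifth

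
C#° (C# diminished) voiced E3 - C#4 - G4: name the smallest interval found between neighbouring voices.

diminished 5th

Adjacent intervals: E3→C#4 = major sixth; C#4→G4 = diminished fifth.
The smallest is C#4 to G4, a diminished fifth (6 semitones).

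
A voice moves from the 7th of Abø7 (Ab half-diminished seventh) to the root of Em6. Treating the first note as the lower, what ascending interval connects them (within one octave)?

augmented sixth

The 7th of Abø7 (Ab half-diminished seventh) is Gb; the root of Em6 is E.
6 letter names make it a sixth; at 10 semitones (a half step wider than major) the quality is augmented.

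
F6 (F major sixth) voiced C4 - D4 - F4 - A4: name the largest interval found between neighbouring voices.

Adjacent intervals: C4→D4 = major second; D4→F4 = minor third; F4→A4 = major third.
The largest is F4 to A4, a major third (4 semitones).

major 3rd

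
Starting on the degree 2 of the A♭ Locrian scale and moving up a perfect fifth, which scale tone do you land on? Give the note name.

The scale is A♭ B𝄫 C♭ D♭ E𝄫 F♭ G♭.
The degree 2 is B𝄫; a perfect fifth above that is F♭ — scale degree 6.

Fb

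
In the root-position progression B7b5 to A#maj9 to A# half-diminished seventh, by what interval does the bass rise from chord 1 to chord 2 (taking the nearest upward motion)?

The roots are B and A#.
B up to A# spans 7 letter names and 11 semitones — a major seventh.

major seventh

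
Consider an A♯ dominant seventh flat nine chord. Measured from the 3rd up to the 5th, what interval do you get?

minor third

A♯7b9: A♯ C𝄪 E♯ G♯ B.
That puts C𝄪 below E♯.
From C𝄪 to E♯: 3 semitones over a third = minor.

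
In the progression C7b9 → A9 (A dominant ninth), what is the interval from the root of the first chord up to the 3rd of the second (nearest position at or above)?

augmented unison

C7b9 has C as its root, and A9 (A dominant ninth) has C♯ as its 3rd.
1 letter names make it a unison; at 1 semitone (a half step wider than perfect) the quality is augmented.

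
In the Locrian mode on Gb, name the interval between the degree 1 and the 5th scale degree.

The scale runs Gb Abb Bbb Cb Dbb Ebb Fb.
So we need the interval from Gb up to Dbb.
From Gb to Dbb: 6 semitones over a fifth = diminished.

diminished fifth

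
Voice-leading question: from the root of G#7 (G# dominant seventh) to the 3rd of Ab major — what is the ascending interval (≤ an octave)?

diminished fourth

G#7 (G# dominant seventh) has G# as its root, and Ab major has C as its 3rd.
4 letter names make it a fourth; at 4 semitones (a half step narrower than perfect) the quality is diminished.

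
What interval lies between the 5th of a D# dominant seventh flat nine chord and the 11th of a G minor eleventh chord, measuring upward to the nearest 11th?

d3

The 5th of D# dominant seventh flat nine is A#; the 11th of G minor eleventh is C.
From A# to C: 2 semitones over a third = diminished.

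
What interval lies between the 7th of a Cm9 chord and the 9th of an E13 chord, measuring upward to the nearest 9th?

augmented fifth

Cm9 has B♭ as its 7th, and E13 has F♯ as its 9th.
5 letter names make it a fifth; at 8 semitones (a half step wider than perfect) the quality is augmented.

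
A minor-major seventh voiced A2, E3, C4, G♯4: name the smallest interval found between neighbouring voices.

P5

Adjacent intervals: A2→E3 = perfect fifth; E3→C4 = minor sixth; C4→G♯4 = augmented fifth.
The smallest is A2 to E3, a perfect fifth (7 semitones).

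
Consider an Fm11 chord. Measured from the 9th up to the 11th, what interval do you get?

Fm11 is spelled F–A♭–C–E♭–G–B♭.
That puts G below B♭.
G up to B♭ is 3 semitones, a half step narrower than a major third, so the interval is minor.

m3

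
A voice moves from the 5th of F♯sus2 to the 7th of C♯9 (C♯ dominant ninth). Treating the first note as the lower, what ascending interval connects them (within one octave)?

F♯sus2 has C♯ as its 5th, and C♯9 (C♯ dominant ninth) has B as its 7th.
7 letter names make it a seventh; at 10 semitones (a half step narrower than major) the quality is minor.

minor seventh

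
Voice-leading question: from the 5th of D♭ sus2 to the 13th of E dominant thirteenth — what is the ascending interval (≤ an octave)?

D♭ sus2 has A♭ as its 5th, and E dominant thirteenth has C♯ as its 13th.
3 letter names make it a third; at 5 semitones (a half step wider than major) the quality is augmented.

augmented third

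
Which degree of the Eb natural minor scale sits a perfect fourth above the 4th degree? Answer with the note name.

Db

The scale is Eb F Gb Ab Bb Cb Db.
The 4th degree is Ab; a perfect fourth above that is Db — scale degree 7.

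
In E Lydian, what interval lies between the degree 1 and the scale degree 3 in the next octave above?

E lydian: E F♯ G♯ A♯ B C♯ D♯.
Degree 1 = E; scale degree 3 (up an octave) = G♯.
E up to G♯ spans 10 letter names and 16 semitones — a major tenth.

major tenth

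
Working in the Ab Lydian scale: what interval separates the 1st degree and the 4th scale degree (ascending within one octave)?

augmented fourth

Spelling the Ab Lydian scale: Ab Bb C D Eb F G.
The 1st degree is Ab and the 4th degree is D.
4 letter names make it a fourth; at 6 semitones (a half step wider than perfect) the quality is augmented.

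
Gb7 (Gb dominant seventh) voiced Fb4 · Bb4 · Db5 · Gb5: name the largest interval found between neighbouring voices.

Adjacent intervals: Fb4→Bb4 = augmented fourth; Bb4→Db5 = minor third; Db5→Gb5 = perfect fourth.
The largest is Fb4 to Bb4, an augmented fourth (6 semitones).

augmented 4th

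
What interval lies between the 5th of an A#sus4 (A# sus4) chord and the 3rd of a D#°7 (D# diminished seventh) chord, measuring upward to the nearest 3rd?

The 5th of A#sus4 (A# sus4) is E#; the 3rd of D#°7 (D# diminished seventh) is F#.
2 letter names make it a second; at 1 semitone (a half step narrower than major) the quality is minor.

minor 2nd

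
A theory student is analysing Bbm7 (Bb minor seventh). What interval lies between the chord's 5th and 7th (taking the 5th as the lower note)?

Bbmin7 is spelled Bb–Db–F–Ab.
So we need the interval from F up to Ab.
F up to Ab is 3 semitones, a half step narrower than a major third, so the interval is minor.

minor third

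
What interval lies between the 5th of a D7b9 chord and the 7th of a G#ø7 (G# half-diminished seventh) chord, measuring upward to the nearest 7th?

The 5th of D7b9 is A; the 7th of G#ø7 (G# half-diminished seventh) is F#.
From A to F# is 9 semitones, exactly the major sixth.

major sixth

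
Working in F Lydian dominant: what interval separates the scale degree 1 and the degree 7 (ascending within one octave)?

Spelling F Lydian dominant: F G A B C D Eb.
So we need the interval from F up to Eb.
7 letter names make it a seventh; at 10 semitones (a half step narrower than major) the quality is minor.

minor seventh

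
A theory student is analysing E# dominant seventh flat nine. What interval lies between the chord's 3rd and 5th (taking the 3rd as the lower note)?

m3

E# dominant seventh flat nine: E#, G##, B#, D#, F#.
The 3rd is G## and the 5th is B#.
3 letter names make it a third; at 3 semitones (a half step narrower than major) the quality is minor.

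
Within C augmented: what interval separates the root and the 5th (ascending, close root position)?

Spelling the chord: C-E-G#.
The root is C and the 5th is G#.
5 letter names make it a fifth; at 8 semitones (a half step wider than perfect) the quality is augmented.

A5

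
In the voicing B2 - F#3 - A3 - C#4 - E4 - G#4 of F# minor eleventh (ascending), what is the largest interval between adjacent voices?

perfect fifth

Adjacent intervals: B2→F#3 = perfect fifth; F#3→A3 = minor third; A3→C#4 = major third; C#4→E4 = minor third; E4→G#4 = major third.
The largest is B2 to F#3, a perfect fifth (7 semitones).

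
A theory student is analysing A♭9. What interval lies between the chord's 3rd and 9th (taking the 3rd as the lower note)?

Spelling the chord: A♭ C E♭ G♭ B♭.
3rd = C; 9th = B♭.
7 letter names make it a seventh; at 10 semitones (a half step narrower than major) the quality is minor.

minor seventh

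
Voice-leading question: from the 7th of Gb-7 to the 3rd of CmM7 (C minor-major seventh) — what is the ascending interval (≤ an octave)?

major 7th

Gb-7 has Fb as its 7th, and CmM7 (C minor-major seventh) has Eb as its 3rd.
Fb up to Eb spans 7 letter names and 11 semitones — a major seventh.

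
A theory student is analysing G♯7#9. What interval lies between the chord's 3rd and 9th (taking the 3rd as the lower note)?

M7

G♯ dominant seventh sharp nine: G♯-B♯-D♯-F♯-A𝄪.
That puts B♯ below A𝄪.
Counting 7 letters and 11 half steps from B♯ gives a major seventh.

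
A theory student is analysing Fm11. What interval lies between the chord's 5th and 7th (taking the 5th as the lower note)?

The chord tones of F minor eleventh are F, A♭, C, E♭, G, B♭.
5th = C; 7th = E♭.
C up to E♭ is 3 semitones, a half step narrower than a major third, so the interval is minor.

minor third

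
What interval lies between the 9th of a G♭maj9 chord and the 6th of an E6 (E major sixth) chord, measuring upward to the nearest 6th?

augmented third

The 9th of G♭maj9 is A♭; the 6th of E6 (E major sixth) is C♯.
A♭ up to C♯ is 5 semitones, a half step wider than a major third, so the interval is augmented.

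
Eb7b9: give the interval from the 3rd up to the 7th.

Eb dominant seventh flat nine: Eb-G-Bb-Db-Fb.
The 3rd is G and the 7th is Db.
5 letter names make it a fifth; at 6 semitones (a half step narrower than perfect) the quality is diminished.

diminished 5th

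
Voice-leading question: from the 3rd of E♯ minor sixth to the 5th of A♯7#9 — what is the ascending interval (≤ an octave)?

M6

The 3rd of E♯ minor sixth is G♯; the 5th of A♯7#9 is E♯.
Counting 6 letters and 9 half steps from G♯ gives a major sixth.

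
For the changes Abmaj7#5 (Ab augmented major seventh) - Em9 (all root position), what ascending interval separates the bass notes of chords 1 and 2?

The roots are Ab and E.
Ab up to E is 8 semitones, a half step wider than a perfect fifth, so the interval is augmented.

augmented fifth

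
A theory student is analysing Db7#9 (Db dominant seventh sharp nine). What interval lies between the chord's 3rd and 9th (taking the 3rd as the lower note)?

major seventh

Db dominant seventh sharp nine: Db, F, Ab, Cb, E.
So we need the interval from F up to E.
From F to E is 11 semitones, exactly the major seventh.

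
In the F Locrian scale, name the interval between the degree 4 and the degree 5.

F locrian: F G♭ A♭ B♭ C♭ D♭ E♭.
So we need the interval from B♭ up to C♭.
B♭ up to C♭ is 1 semitone, a half step narrower than a major second, so the interval is minor.

minor second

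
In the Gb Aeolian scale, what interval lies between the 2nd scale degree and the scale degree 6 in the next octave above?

The scale runs Gb Ab Bbb Cb Db Ebb Fb.
That puts Ab below Ebb.
Ab up to Ebb is 18 semitones, a half step narrower than a perfect twelfth, so the interval is diminished.

diminished 12th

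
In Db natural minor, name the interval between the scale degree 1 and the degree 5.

The scale runs Db Eb Fb Gb Ab Bbb Cb.
Scale degree 1 = Db; 5th scale degree = Ab.
Counting 5 letters and 7 half steps from Db gives a perfect fifth.

P5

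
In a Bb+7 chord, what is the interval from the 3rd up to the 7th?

diminished fifth

Bb7#5 (Bb augmented seventh): Bb-D-F#-Ab.
So we need the interval from D up to Ab.
From D to Ab: 6 semitones over a fifth = diminished.
This 3–7 tritone is the characteristic tension at the heart of the dominant sound.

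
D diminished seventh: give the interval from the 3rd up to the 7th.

D diminished seventh: D, F, Ab, Cb.
3rd = F; 7th = Cb.
5 letter names make it a fifth; at 6 semitones (a half step narrower than perfect) the quality is diminished.

diminished fifth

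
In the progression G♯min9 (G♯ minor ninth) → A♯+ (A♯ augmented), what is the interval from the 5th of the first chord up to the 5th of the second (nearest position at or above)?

A2

G♯min9 (G♯ minor ninth) has D♯ as its 5th, and A♯+ (A♯ augmented) has E𝄪 as its 5th.
D♯ up to E𝄪 is 3 semitones, a half step wider than a major second, so the interval is augmented.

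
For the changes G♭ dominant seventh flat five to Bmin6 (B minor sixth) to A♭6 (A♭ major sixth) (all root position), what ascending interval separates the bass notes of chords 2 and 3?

The roots are B and A♭.
From B to A♭: 9 semitones over a seventh = diminished.

diminished seventh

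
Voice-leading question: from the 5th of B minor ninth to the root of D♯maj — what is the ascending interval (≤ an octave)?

M6

The 5th of B minor ninth is F♯; the root of D♯maj is D♯.
From F♯ to D♯ is 9 semitones, exactly the major sixth.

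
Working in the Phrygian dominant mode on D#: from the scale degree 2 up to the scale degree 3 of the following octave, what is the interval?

D# phrygian dominant: D# E F## G# A# B C#.
That puts E below F##.
E up to F## is 15 semitones, a half step wider than a major ninth, so the interval is augmented.

augmented 9th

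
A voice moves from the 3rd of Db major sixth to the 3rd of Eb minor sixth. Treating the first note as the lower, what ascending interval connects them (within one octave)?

Db major sixth has F as its 3rd, and Eb minor sixth has Gb as its 3rd.
F up to Gb is 1 semitone, a half step narrower than a major second, so the interval is minor.

minor second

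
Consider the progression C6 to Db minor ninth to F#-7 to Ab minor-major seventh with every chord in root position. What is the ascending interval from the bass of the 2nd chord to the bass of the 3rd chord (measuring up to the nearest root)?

The roots are Db and F#.
Db up to F# is 5 semitones, a half step wider than a major third, so the interval is augmented.

augmented third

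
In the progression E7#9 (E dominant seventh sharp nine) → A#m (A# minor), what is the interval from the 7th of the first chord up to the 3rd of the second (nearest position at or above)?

major 7th

E7#9 (E dominant seventh sharp nine) has D as its 7th, and A#m (A# minor) has C# as its 3rd.
From D to C# is 11 semitones, exactly the major seventh.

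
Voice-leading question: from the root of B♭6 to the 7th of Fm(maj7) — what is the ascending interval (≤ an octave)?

B♭6 has B♭ as its root, and Fm(maj7) has E as its 7th.
From B♭ to E: 6 semitones over a fourth = augmented.

augmented fourth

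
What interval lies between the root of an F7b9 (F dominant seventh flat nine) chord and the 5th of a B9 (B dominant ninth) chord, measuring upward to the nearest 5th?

augmented 1st

The root of F7b9 (F dominant seventh flat nine) is F; the 5th of B9 (B dominant ninth) is F#.
1 letter names make it a unison; at 1 semitone (a half step wider than perfect) the quality is augmented.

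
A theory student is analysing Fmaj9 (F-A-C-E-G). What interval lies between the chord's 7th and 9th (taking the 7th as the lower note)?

minor third

The 7th is E and the 9th is G.
E up to G is 3 semitones, a half step narrower than a major third, so the interval is minor.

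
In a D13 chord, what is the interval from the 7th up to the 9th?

D dominant thirteenth is spelled D, F♯, A, C, E, B.
So we need the interval from C up to E.
From C to E is 4 semitones, exactly the major third.

major third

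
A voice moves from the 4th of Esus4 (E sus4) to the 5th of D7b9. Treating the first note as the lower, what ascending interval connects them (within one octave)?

perfect 1st

The 4th of Esus4 (E sus4) is A; the 5th of D7b9 is A.
A up to A spans 1 letter names and 0 semitones — a perfect unison.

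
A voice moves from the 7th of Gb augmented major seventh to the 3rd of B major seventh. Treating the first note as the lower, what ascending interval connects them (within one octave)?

augmented sixth

Gb augmented major seventh has F as its 7th, and B major seventh has D# as its 3rd.
6 letter names make it a sixth; at 10 semitones (a half step wider than major) the quality is augmented.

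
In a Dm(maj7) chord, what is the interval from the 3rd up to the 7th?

Dm(maj7) (D minor-major seventh): D F A C♯.
3rd = F; 7th = C♯.
F up to C♯ is 8 semitones, a half step wider than a perfect fifth, so the interval is augmented.

A5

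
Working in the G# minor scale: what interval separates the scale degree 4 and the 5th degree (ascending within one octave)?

Spelling the G# minor scale: G# A# B C# D# E F#.
The scale degree 4 is C# and the scale degree 5 is D#.
Counting 2 letters and 2 half steps from C# gives a major second.

major second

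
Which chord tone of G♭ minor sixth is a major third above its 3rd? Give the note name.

Db

G♭m6: G♭-B𝄫-D♭-E♭.
The 3rd is B𝄫. A major third above B𝄫 is D♭.
D♭ is the chord's 5th.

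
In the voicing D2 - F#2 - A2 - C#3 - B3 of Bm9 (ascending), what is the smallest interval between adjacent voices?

minor third

Adjacent intervals: D2→F#2 = major third; F#2→A2 = minor third; A2→C#3 = major third; C#3→B3 = minor seventh.
The smallest is F#2 to A2, a minor third (3 semitones).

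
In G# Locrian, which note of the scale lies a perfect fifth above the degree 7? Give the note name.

C#

The scale is G# A B C# D E F#.
The degree 7 is F#; a perfect fifth above that is C# — scale degree 4.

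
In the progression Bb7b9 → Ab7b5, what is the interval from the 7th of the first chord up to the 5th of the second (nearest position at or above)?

The 7th of Bb7b9 is Ab; the 5th of Ab7b5 is Ebb.
Ab up to Ebb is 6 semitones, a half step narrower than a perfect fifth, so the interval is diminished.

diminished 5th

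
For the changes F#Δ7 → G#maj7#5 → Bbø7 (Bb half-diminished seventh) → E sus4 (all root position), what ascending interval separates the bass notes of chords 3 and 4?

augmented 4th

The roots are Bb and E.
4 letter names make it a fourth; at 6 semitones (a half step wider than perfect) the quality is augmented.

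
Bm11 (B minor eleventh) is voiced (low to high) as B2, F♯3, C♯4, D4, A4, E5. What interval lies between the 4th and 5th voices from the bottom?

Those voices are D4 and A4.
From D to A is 7 semitones, exactly the perfect fifth.

P5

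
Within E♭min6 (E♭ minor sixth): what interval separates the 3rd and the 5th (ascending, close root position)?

E♭min6 is spelled E♭, G♭, B♭, C.
The 3rd is G♭ and the 5th is B♭.
Counting 3 letters and 4 half steps from G♭ gives a major third.

major third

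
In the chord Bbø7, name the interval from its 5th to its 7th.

M3

Bbø is spelled Bb, Db, Fb, Ab.
The 5th is Fb and the 7th is Ab.
From Fb to Ab is 4 semitones, exactly the major third.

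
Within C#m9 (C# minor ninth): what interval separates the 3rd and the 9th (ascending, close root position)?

The chord tones of C#min9 are C#-E-G#-B-D#.
The 3rd is E and the 9th is D#.
E up to D# spans 7 letter names and 11 semitones — a major seventh.

major seventh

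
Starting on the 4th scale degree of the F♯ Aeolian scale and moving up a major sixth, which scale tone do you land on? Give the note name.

The scale is F♯ G♯ A B C♯ D E.
The 4th scale degree is B; a major sixth above that is G♯ — scale degree 2.

G#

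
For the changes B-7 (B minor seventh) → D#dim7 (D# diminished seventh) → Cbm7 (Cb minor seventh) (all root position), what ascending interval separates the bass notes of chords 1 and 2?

The roots are B and D#.
Counting 3 letters and 4 half steps from B gives a major third.

M3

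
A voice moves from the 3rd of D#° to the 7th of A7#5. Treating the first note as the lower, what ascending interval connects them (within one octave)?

The 3rd of D#° is F#; the 7th of A7#5 is G.
2 letter names make it a second; at 1 semitone (a half step narrower than major) the quality is minor.

minor second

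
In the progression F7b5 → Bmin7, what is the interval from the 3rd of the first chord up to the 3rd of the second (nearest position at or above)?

F7b5 has A as its 3rd, and Bmin7 has D as its 3rd.
Counting 4 letters and 5 half steps from A gives a perfect fourth.

perfect 4th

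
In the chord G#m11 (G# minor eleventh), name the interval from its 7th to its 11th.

Spelling the chord: G#-B-D#-F#-A#-C#.
That puts F# below C#.
F# up to C# spans 5 letter names and 7 semitones — a perfect fifth.

perfect fifth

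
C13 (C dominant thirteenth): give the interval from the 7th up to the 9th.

C13 (C dominant thirteenth): C-E-G-B♭-D-A.
The 7th is B♭ and the 9th is D.
B♭ up to D spans 3 letter names and 4 semitones — a major third.

major third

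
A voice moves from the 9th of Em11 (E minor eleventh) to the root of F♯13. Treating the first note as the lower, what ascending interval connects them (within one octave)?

perfect 1st

The 9th of Em11 (E minor eleventh) is F♯; the root of F♯13 is F♯.
F♯ up to F♯ spans 1 letter names and 0 semitones — a perfect unison.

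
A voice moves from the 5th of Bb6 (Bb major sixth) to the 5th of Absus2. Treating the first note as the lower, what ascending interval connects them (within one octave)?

minor 7th

Bb6 (Bb major sixth) has F as its 5th, and Absus2 has Eb as its 5th.
From F to Eb: 10 semitones over a seventh = minor.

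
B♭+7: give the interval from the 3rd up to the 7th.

Spelling the chord: B♭, D, F♯, A♭.
3rd = D; 7th = A♭.
D up to A♭ is 6 semitones, a half step narrower than a perfect fifth, so the interval is diminished.
That tritone between 3rd and 7th is what gives the dominant seventh its pull toward resolution.

diminished fifth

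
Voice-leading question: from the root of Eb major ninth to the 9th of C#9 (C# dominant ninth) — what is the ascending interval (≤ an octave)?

The root of Eb major ninth is Eb; the 9th of C#9 (C# dominant ninth) is D#.
Eb up to D# is 12 semitones, a half step wider than a major seventh, so the interval is augmented.

augmented seventh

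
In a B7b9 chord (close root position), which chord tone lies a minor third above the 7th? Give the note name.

C

The chord tones of B dominant seventh flat nine are B D# F# A C.
The 7th is A. A minor third above A is C.
C is the chord's 9th.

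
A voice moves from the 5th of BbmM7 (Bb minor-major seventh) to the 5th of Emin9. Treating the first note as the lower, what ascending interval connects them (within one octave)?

BbmM7 (Bb minor-major seventh) has F as its 5th, and Emin9 has B as its 5th.
From F to B: 6 semitones over a fourth = augmented.

augmented fourth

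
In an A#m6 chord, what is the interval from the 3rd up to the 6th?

A#min6 is spelled A#–C#–E#–F##.
So we need the interval from C# up to F##.
C# up to F## is 6 semitones, a half step wider than a perfect fourth, so the interval is augmented.

augmented fourth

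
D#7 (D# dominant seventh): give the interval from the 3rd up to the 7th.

diminished fifth

The chord tones of D#7 (D# dominant seventh) are D#-F##-A#-C#.
The 3rd is F## and the 7th is C#.
F## up to C# is 6 semitones, a half step narrower than a perfect fifth, so the interval is diminished.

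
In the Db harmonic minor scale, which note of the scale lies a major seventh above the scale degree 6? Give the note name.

Ab

The scale is Db Eb Fb Gb Ab Bbb C.
The scale degree 6 is Bbb; a major seventh above that is Ab — scale degree 5.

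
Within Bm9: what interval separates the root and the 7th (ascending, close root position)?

minor 7th

Bm9 is spelled B–D–F#–A–C#.
So we need the interval from B up to A.
B up to A is 10 semitones, a half step narrower than a major seventh, so the interval is minor.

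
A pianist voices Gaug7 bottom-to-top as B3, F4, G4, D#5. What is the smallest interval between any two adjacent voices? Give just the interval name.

Adjacent intervals: B3→F4 = diminished fifth; F4→G4 = major second; G4→D#5 = augmented fifth.
The smallest is F4 to G4, a major second (2 semitones).

M2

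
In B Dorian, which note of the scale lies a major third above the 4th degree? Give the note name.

G#

The scale is B C♯ D E F♯ G♯ A.
The 4th degree is E; a major third above that is G♯ — scale degree 6.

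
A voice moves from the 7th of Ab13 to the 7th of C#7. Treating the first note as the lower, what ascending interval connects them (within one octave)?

The 7th of Ab13 is Gb; the 7th of C#7 is B.
3 letter names make it a third; at 5 semitones (a half step wider than major) the quality is augmented.

augmented 3rd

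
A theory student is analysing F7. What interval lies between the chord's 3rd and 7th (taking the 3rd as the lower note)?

d5

F7: F–A–C–Eb.
That puts A below Eb.
A up to Eb is 6 semitones, a half step narrower than a perfect fifth, so the interval is diminished.
That tritone between 3rd and 7th is what gives the dominant seventh its pull toward resolution.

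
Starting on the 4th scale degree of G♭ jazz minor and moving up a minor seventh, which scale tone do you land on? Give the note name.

The scale is G♭ A♭ B𝄫 C♭ D♭ E♭ F.
The 4th scale degree is C♭; a minor seventh above that is B𝄫 — scale degree 3.

Bbb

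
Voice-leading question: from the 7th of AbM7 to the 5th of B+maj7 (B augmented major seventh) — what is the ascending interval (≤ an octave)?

A7

AbM7 has G as its 7th, and B+maj7 (B augmented major seventh) has F## as its 5th.
From G to F##: 12 semitones over a seventh = augmented.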